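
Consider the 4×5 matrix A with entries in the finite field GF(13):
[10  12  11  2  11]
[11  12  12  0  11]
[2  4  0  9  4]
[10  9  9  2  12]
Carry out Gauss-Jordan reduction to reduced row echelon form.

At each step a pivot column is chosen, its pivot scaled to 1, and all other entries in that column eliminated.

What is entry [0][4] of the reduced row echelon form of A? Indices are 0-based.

M[0][4] = 6

[1] R0 /= 10  ⇒  (1, 9, 5, 8, 5)
     R1 -= 11·R0  ⇒  (0, 4, 9, 3, 8)
     R2 -= 2·R0  ⇒  (0, 12, 3, 6, 7)
     R3 -= 10·R0  ⇒  (0, 10, 11, 0, 1)
[2] R1 /= 4  ⇒  (0, 1, 12, 4, 2)
     R0 -= 9·R1  ⇒  (1, 0, 1, 11, 0)
     R2 -= 12·R1  ⇒  (0, 0, 2, 10, 9)
     R3 -= 10·R1  ⇒  (0, 0, 8, 12, 7)
[3] R2 /= 2  ⇒  (0, 0, 1, 5, 11)
     R0 -= 1·R2  ⇒  (1, 0, 0, 6, 2)
     R1 -= 12·R2  ⇒  (0, 1, 0, 9, 0)
     R3 -= 8·R2  ⇒  (0, 0, 0, 11, 10)
[4] R3 /= 11  ⇒  (0, 0, 0, 1, 8)
     R0 -= 6·R3  ⇒  (1, 0, 0, 0, 6)
     R1 -= 9·R3  ⇒  (0, 1, 0, 0, 6)
     R2 -= 5·R3  ⇒  (0, 0, 1, 0, 10)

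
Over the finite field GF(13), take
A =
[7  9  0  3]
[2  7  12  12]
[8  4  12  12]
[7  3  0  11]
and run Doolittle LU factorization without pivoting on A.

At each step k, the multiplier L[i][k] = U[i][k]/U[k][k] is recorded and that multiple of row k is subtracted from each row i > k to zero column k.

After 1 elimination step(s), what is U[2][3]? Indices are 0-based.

U[2][3] = 3

[col 0] pivot 7
  R1 -= 4*R0 → (0, 10, 12, 0)  (L[1][0] := 4)
  R2 -= 3*R0 → (0, 3, 12, 3)  (L[2][0] := 3)
  R3 -= 1*R0 → (0, 7, 0, 8)  (L[3][0] := 1)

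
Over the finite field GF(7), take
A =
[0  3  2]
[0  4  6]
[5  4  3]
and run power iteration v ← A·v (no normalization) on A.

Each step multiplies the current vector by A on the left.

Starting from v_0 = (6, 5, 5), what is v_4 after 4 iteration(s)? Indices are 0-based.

v_0 = (6, 5, 5).
v_1 = A·v_0 = (4, 1, 2).
v_2 = A·v_1 = (0, 2, 2).
v_3 = A·v_2 = (3, 6, 0).
v_4 = A·v_3 = (4, 3, 4).

v_4 = (4, 3, 4)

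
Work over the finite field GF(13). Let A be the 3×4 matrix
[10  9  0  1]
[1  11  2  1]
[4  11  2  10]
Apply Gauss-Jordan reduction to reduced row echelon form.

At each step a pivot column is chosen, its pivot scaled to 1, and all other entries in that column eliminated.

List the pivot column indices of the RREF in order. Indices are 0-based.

pivot columns: 0, 1, 2

step 1: normalize row 0 (÷10) = (1, 10, 0, 4)
  row 1: subtract 1×row0 = (0, 1, 2, 10)
  row 2: subtract 4×row0 = (0, 10, 2, 7)
step 2: normalize row 1 (÷1) = (0, 1, 2, 10)
  row 0: subtract 10×row1 = (1, 0, 6, 8)
  row 2: subtract 10×row1 = (0, 0, 8, 11)
step 3: normalize row 2 (÷8) = (0, 0, 1, 3)
  row 0: subtract 6×row2 = (1, 0, 0, 3)
  row 1: subtract 2×row2 = (0, 1, 0, 4)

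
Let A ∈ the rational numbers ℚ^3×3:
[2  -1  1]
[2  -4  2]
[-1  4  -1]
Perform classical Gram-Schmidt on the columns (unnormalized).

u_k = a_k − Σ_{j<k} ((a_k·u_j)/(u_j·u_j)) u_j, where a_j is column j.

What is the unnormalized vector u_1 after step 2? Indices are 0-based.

u_1 = (19/9, -8/9, 22/9)

Step 1: u_0 = a_0 = (2, 2, -1).
Step 2: u_1 = a_1 − (-14/9)·u_0 = (19/9, -8/9, 22/9).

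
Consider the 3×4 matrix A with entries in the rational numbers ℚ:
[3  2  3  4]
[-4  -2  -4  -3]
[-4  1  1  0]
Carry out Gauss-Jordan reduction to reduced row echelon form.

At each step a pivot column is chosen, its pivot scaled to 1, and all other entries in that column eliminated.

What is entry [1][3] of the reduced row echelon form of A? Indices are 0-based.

M[1][3] = 7/2

pivot(0,0)=3: scale R0 → (1, 2/3, 1, 4/3)
  clear (1,0): R1 −= (-4)R0 → (0, 2/3, 0, 7/3)
  clear (2,0): R2 −= (-4)R0 → (0, 11/3, 5, 16/3)
pivot(1,1)=2/3: scale R1 → (0, 1, 0, 7/2)
  clear (0,1): R0 −= (2/3)R1 → (1, 0, 1, -1)
  clear (2,1): R2 −= (11/3)R1 → (0, 0, 5, -15/2)
pivot(2,2)=5: scale R2 → (0, 0, 1, -3/2)
  clear (0,2): R0 −= (1)R2 → (1, 0, 0, 1/2)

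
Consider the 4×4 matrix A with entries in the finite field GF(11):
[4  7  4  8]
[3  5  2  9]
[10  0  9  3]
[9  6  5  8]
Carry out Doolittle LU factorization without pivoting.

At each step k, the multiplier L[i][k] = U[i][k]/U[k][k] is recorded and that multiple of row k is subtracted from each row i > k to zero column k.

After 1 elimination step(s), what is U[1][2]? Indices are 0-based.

U[1][2] = 10

k=0: U[0][0]=4
  eliminate (1,0): mult=9, new row 1: (0, 8, 10, 3); set L[1][0]=9
  eliminate (2,0): mult=8, new row 2: (0, 10, 10, 5); set L[2][0]=8
  eliminate (3,0): mult=5, new row 3: (0, 4, 7, 1); set L[3][0]=5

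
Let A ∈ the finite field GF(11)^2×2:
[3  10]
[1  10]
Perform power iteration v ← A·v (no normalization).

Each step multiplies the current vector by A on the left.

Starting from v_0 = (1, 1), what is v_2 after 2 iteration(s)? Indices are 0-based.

v_0 = (1, 1).
v_1 = A·v_0 = (2, 0).
v_2 = A·v_1 = (6, 2).

v_2 = (6, 2)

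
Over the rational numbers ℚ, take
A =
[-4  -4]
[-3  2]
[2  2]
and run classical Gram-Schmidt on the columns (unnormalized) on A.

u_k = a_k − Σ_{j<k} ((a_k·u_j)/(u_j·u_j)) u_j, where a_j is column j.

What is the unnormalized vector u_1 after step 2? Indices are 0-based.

u_1 = (-60/29, 100/29, 30/29)

Step 1: u_0 = a_0 = (-4, -3, 2).
Step 2: u_1 = a_1 − (14/29)·u_0 = (-60/29, 100/29, 30/29).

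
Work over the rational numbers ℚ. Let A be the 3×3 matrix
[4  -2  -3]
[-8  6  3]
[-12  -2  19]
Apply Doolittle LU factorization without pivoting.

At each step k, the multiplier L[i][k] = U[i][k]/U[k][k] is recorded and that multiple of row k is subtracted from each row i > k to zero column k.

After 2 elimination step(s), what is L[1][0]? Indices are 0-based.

L[1][0] = -2

k=0: U[0][0]=4
  eliminate (1,0): mult=-2, new row 1: (0, 2, -3); set L[1][0]=-2
  eliminate (2,0): mult=-3, new row 2: (0, -8, 10); set L[2][0]=-3
k=1: U[1][1]=2
  eliminate (2,1): mult=-4, new row 2: (0, 0, -2); set L[2][1]=-4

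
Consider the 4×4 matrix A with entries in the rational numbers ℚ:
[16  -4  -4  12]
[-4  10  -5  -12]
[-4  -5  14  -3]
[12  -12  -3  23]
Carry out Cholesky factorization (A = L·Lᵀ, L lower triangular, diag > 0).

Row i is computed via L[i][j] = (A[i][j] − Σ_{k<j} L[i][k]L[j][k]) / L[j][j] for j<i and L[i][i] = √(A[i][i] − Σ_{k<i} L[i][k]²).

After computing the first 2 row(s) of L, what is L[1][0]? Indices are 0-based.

L[1][0] = -1

Step 1: L[0][0] = √(16) = 4.
  L[1][0] = (-4) / L[0][0] = -1.
Step 2: L[1][1] = √(9) = 3.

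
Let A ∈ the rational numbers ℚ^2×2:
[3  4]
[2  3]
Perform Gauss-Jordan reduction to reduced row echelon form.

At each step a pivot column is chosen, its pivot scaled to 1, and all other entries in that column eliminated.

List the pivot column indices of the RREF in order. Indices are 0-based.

step 1: normalize row 0 (÷3) = (1, 4/3)
  row 1: subtract 2×row0 = (0, 1/3)
step 2: normalize row 1 (÷1/3) = (0, 1)
  row 0: subtract 4/3×row1 = (1, 0)

pivot columns: 0, 1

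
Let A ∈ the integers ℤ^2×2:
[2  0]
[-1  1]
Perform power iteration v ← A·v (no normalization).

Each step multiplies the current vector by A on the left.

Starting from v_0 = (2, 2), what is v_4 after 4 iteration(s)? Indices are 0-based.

v_0 = (2, 2).
v_1 = A·v_0 = (4, 0).
v_2 = A·v_1 = (8, -4).
v_3 = A·v_2 = (16, -12).
v_4 = A·v_3 = (32, -28).

v_4 = (32, -28)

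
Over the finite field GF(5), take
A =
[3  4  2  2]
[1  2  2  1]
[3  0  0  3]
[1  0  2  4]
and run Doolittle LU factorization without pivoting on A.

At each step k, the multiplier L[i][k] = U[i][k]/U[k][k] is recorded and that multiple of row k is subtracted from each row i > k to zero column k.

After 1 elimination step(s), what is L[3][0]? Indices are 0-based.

L[3][0] = 2

Step 1: pivot at (0,0) is 3.
  row1 ← row1 − (2)·row0  ⇒  L[1][0]=2, U row1=(0, 4, 3, 2)
  row2 ← row2 − (1)·row0  ⇒  L[2][0]=1, U row2=(0, 1, 3, 1)
  row3 ← row3 − (2)·row0  ⇒  L[3][0]=2, U row3=(0, 2, 3, 0)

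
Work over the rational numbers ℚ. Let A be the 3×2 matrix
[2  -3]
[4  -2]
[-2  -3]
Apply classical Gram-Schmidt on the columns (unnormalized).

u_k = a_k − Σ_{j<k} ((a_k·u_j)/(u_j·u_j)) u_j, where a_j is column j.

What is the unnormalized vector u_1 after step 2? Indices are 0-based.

Step 1: u_0 = a_0 = (2, 4, -2).
Step 2: u_1 = a_1 − (-1/3)·u_0 = (-7/3, -2/3, -11/3).

u_1 = (-7/3, -2/3, -11/3)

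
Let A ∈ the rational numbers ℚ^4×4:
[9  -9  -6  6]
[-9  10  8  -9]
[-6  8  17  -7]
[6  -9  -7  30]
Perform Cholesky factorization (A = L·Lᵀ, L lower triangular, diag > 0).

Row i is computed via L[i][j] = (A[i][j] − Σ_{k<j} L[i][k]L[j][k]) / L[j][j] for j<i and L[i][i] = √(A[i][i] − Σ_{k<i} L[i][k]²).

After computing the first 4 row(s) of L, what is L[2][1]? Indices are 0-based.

L[2][1] = 2

Step 1: L[0][0] = √(9) = 3.
  L[1][0] = (-9) / L[0][0] = -3.
Step 2: L[1][1] = √(1) = 1.
  L[2][0] = (-6) / L[0][0] = -2.
  L[2][1] = (2) / L[1][1] = 2.
Step 3: L[2][2] = √(9) = 3.
  L[3][0] = (6) / L[0][0] = 2.
  L[3][1] = (-3) / L[1][1] = -3.
  L[3][2] = (3) / L[2][2] = 1.
Step 4: L[3][3] = √(16) = 4.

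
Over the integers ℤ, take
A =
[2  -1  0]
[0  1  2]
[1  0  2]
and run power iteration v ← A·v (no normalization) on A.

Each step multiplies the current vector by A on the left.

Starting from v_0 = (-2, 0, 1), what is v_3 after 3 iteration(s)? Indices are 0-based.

v_3 = (-22, -6, -18)

v_0 = (-2, 0, 1).
v_1 = A·v_0 = (-4, 2, 0).
v_2 = A·v_1 = (-10, 2, -4).
v_3 = A·v_2 = (-22, -6, -18).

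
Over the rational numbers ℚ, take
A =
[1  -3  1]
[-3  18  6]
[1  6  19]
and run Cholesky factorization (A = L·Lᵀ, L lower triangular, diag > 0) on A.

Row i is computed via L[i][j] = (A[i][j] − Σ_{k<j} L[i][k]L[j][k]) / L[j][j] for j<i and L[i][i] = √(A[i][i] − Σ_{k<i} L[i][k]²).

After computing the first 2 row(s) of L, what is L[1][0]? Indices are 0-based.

L[1][0] = -3

Step 1: L[0][0] = √(1) = 1.
  L[1][0] = (-3) / L[0][0] = -3.
Step 2: L[1][1] = √(9) = 3.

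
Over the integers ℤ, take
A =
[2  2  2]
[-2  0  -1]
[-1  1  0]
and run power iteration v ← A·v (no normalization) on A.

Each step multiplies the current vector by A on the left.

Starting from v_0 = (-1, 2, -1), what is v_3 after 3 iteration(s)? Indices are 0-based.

v_3 = (24, -27, -15)

v_0 = (-1, 2, -1).
v_1 = A·v_0 = (0, 3, 3).
v_2 = A·v_1 = (12, -3, 3).
v_3 = A·v_2 = (24, -27, -15).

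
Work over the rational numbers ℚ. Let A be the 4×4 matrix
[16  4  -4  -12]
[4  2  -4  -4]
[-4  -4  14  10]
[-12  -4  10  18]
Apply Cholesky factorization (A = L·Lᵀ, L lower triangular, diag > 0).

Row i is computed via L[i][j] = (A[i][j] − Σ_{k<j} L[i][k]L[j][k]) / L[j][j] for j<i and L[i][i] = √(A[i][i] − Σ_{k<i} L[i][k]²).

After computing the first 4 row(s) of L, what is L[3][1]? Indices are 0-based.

L[3][1] = -1

Step 1: L[0][0] = √(16) = 4.
  L[1][0] = (4) / L[0][0] = 1.
Step 2: L[1][1] = √(1) = 1.
  L[2][0] = (-4) / L[0][0] = -1.
  L[2][1] = (-3) / L[1][1] = -3.
Step 3: L[2][2] = √(4) = 2.
  L[3][0] = (-12) / L[0][0] = -3.
  L[3][1] = (-1) / L[1][1] = -1.
  L[3][2] = (4) / L[2][2] = 2.
Step 4: L[3][3] = √(4) = 2.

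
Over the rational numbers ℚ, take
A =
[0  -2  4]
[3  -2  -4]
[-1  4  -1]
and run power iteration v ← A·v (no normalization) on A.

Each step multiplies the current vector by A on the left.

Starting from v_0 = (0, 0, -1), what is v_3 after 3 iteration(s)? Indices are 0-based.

v_0 = (0, 0, -1).
v_1 = A·v_0 = (-4, 4, 1).
v_2 = A·v_1 = (-4, -24, 19).
v_3 = A·v_2 = (124, -40, -111).

v_3 = (124, -40, -111)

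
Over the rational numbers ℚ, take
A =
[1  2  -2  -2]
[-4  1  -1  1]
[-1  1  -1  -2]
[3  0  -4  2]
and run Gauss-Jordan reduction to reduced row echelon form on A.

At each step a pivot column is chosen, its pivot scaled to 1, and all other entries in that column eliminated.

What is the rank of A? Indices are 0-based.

[1] R0 /= 1  ⇒  (1, 2, -2, -2)
     R1 -= -4·R0  ⇒  (0, 9, -9, -7)
     R2 -= -1·R0  ⇒  (0, 3, -3, -4)
     R3 -= 3·R0  ⇒  (0, -6, 2, 8)
[2] R1 /= 9  ⇒  (0, 1, -1, -7/9)
     R0 -= 2·R1  ⇒  (1, 0, 0, -4/9)
     R2 -= 3·R1  ⇒  (0, 0, 0, -5/3)
     R3 -= -6·R1  ⇒  (0, 0, -4, 10/3)
[3] R2 <-> R3
[3] R2 /= -4  ⇒  (0, 0, 1, -5/6)
     R1 -= -1·R2  ⇒  (0, 1, 0, -29/18)
[4] R3 /= -5/3  ⇒  (0, 0, 0, 1)
     R0 -= -4/9·R3  ⇒  (1, 0, 0, 0)
     R1 -= -29/18·R3  ⇒  (0, 1, 0, 0)
     R2 -= -5/6·R3  ⇒  (0, 0, 1, 0)

rank = 4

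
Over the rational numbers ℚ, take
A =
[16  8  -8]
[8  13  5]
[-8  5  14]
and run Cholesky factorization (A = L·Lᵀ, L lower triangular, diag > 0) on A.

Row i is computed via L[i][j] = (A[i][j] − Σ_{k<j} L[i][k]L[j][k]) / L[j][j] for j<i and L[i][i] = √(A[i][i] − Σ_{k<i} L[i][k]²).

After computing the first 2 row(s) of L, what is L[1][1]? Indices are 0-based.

L[1][1] = 3

Step 1: L[0][0] = √(16) = 4.
  L[1][0] = (8) / L[0][0] = 2.
Step 2: L[1][1] = √(9) = 3.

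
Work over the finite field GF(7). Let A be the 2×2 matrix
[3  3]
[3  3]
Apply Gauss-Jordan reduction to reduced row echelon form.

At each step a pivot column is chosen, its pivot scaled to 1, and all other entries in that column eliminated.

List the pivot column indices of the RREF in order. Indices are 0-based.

pivot columns: 0

pivot(0,0)=3: scale R0 → (1, 1)
  clear (1,0): R1 −= (3)R0 → (0, 0)
col 1: no nonzero at/below row 1; advance.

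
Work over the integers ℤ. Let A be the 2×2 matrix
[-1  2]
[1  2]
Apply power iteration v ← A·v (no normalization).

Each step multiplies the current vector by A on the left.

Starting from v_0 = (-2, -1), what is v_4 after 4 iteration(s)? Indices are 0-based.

v_0 = (-2, -1).
v_1 = A·v_0 = (0, -4).
v_2 = A·v_1 = (-8, -8).
v_3 = A·v_2 = (-8, -24).
v_4 = A·v_3 = (-40, -56).

v_4 = (-40, -56)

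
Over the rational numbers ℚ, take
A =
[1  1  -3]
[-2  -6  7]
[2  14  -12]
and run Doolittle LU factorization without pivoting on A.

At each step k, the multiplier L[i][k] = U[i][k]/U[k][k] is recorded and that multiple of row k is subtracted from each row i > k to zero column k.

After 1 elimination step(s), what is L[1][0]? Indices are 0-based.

L[1][0] = -2

Step 1: pivot at (0,0) is 1.
  row1 ← row1 − (-2)·row0  ⇒  L[1][0]=-2, U row1=(0, -4, 1)
  row2 ← row2 − (2)·row0  ⇒  L[2][0]=2, U row2=(0, 12, -6)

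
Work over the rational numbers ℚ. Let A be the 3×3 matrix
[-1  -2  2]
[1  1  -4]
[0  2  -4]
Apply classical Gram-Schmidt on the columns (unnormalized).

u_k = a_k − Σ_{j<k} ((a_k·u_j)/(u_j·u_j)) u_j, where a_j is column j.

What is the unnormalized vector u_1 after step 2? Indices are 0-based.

Step 1: u_0 = a_0 = (-1, 1, 0).
Step 2: u_1 = a_1 − (3/2)·u_0 = (-1/2, -1/2, 2).

u_1 = (-1/2, -1/2, 2)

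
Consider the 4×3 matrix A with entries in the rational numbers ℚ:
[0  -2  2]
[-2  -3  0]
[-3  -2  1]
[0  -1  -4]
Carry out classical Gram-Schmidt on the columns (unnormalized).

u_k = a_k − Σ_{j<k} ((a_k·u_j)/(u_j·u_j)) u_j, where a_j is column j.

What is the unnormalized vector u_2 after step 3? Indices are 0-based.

u_2 = (20/9, -1/3, 2/9, -35/9)

Step 1: u_0 = a_0 = (0, -2, -3, 0).
Step 2: u_1 = a_1 − (12/13)·u_0 = (-2, -15/13, 10/13, -1).
Step 3: u_2 = a_2 − (-3/13)·u_0 − (1/9)·u_1 = (20/9, -1/3, 2/9, -35/9).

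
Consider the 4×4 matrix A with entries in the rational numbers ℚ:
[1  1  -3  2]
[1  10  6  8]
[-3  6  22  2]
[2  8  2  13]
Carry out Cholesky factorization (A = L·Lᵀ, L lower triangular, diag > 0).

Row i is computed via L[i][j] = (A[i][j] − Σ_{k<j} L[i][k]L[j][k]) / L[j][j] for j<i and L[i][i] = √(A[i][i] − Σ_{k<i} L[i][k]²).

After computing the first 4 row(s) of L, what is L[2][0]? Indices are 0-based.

L[2][0] = -3

Step 1: L[0][0] = √(1) = 1.
  L[1][0] = (1) / L[0][0] = 1.
Step 2: L[1][1] = √(9) = 3.
  L[2][0] = (-3) / L[0][0] = -3.
  L[2][1] = (9) / L[1][1] = 3.
Step 3: L[2][2] = √(4) = 2.
  L[3][0] = (2) / L[0][0] = 2.
  L[3][1] = (6) / L[1][1] = 2.
  L[3][2] = (2) / L[2][2] = 1.
Step 4: L[3][3] = √(4) = 2.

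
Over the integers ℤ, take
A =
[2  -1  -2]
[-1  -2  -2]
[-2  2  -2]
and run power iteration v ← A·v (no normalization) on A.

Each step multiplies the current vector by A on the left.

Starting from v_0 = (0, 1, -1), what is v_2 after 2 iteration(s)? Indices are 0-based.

v_0 = (0, 1, -1).
v_1 = A·v_0 = (1, 0, 4).
v_2 = A·v_1 = (-6, -9, -10).

v_2 = (-6, -9, -10)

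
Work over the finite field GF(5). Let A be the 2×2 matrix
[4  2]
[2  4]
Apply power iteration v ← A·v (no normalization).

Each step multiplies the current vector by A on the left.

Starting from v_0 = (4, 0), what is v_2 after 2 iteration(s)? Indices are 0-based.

v_0 = (4, 0).
v_1 = A·v_0 = (1, 3).
v_2 = A·v_1 = (0, 4).

v_2 = (0, 4)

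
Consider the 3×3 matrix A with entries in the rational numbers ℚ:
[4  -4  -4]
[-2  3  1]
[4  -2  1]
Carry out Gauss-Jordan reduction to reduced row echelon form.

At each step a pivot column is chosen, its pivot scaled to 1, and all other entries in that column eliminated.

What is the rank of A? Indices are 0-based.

rank = 3

pivot(0,0)=4: scale R0 → (1, -1, -1)
  clear (1,0): R1 −= (-2)R0 → (0, 1, -1)
  clear (2,0): R2 −= (4)R0 → (0, 2, 5)
pivot(1,1)=1: scale R1 → (0, 1, -1)
  clear (0,1): R0 −= (-1)R1 → (1, 0, -2)
  clear (2,1): R2 −= (2)R1 → (0, 0, 7)
pivot(2,2)=7: scale R2 → (0, 0, 1)
  clear (0,2): R0 −= (-2)R2 → (1, 0, 0)
  clear (1,2): R1 −= (-1)R2 → (0, 1, 0)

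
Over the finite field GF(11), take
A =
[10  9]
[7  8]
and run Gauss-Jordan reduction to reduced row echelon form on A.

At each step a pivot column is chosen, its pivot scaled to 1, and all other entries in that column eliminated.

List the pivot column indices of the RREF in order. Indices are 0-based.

pivot columns: 0, 1

[1] R0 /= 10  ⇒  (1, 2)
     R1 -= 7·R0  ⇒  (0, 5)
[2] R1 /= 5  ⇒  (0, 1)
     R0 -= 2·R1  ⇒  (1, 0)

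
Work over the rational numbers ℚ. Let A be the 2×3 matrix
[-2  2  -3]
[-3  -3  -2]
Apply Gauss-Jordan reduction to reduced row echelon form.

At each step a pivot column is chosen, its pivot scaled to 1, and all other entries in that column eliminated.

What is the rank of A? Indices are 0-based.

rank = 2

[1] R0 /= -2  ⇒  (1, -1, 3/2)
     R1 -= -3·R0  ⇒  (0, -6, 5/2)
[2] R1 /= -6  ⇒  (0, 1, -5/12)
     R0 -= -1·R1  ⇒  (1, 0, 13/12)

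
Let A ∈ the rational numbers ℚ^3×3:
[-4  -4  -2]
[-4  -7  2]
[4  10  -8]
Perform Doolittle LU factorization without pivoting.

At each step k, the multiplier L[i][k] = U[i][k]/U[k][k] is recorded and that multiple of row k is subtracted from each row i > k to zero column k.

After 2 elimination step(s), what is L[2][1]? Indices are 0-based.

[col 0] pivot -4
  R1 -= 1*R0 → (0, -3, 4)  (L[1][0] := 1)
  R2 -= -1*R0 → (0, 6, -10)  (L[2][0] := -1)
[col 1] pivot -3
  R2 -= -2*R1 → (0, 0, -2)  (L[2][1] := -2)

L[2][1] = -2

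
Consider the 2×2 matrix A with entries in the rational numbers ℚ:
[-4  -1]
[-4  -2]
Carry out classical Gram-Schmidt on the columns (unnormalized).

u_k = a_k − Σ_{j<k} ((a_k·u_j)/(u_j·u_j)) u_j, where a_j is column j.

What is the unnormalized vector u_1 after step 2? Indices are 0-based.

Step 1: u_0 = a_0 = (-4, -4).
Step 2: u_1 = a_1 − (3/8)·u_0 = (1/2, -1/2).

u_1 = (1/2, -1/2)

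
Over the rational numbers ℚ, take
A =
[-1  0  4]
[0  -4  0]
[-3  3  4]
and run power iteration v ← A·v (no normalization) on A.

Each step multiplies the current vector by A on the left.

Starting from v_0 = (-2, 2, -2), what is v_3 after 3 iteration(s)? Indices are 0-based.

v_3 = (18, -128, 70)

v_0 = (-2, 2, -2).
v_1 = A·v_0 = (-6, -8, 4).
v_2 = A·v_1 = (22, 32, 10).
v_3 = A·v_2 = (18, -128, 70).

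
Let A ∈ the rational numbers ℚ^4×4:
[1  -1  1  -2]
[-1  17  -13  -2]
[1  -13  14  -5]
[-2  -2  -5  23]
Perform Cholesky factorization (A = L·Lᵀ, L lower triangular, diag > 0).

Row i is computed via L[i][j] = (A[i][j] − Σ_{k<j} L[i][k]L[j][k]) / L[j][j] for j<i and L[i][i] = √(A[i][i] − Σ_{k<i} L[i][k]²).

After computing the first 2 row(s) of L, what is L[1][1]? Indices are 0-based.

L[1][1] = 4

Step 1: L[0][0] = √(1) = 1.
  L[1][0] = (-1) / L[0][0] = -1.
Step 2: L[1][1] = √(16) = 4.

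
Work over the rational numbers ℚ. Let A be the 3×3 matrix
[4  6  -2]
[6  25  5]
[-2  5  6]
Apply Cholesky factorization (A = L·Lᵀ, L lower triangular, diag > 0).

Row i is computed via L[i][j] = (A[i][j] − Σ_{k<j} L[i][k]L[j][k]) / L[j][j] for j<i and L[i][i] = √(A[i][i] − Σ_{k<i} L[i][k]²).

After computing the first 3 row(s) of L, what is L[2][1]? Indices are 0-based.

L[2][1] = 2

Step 1: L[0][0] = √(4) = 2.
  L[1][0] = (6) / L[0][0] = 3.
Step 2: L[1][1] = √(16) = 4.
  L[2][0] = (-2) / L[0][0] = -1.
  L[2][1] = (8) / L[1][1] = 2.
Step 3: L[2][2] = √(1) = 1.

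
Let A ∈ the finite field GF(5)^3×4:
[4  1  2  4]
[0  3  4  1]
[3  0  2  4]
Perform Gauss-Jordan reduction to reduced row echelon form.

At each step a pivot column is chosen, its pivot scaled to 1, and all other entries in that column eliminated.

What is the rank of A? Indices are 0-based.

pivot(0,0)=4: scale R0 → (1, 4, 3, 1)
  clear (2,0): R2 −= (3)R0 → (0, 3, 3, 1)
pivot(1,1)=3: scale R1 → (0, 1, 3, 2)
  clear (0,1): R0 −= (4)R1 → (1, 0, 1, 3)
  clear (2,1): R2 −= (3)R1 → (0, 0, 4, 0)
pivot(2,2)=4: scale R2 → (0, 0, 1, 0)
  clear (0,2): R0 −= (1)R2 → (1, 0, 0, 3)
  clear (1,2): R1 −= (3)R2 → (0, 1, 0, 2)

rank = 3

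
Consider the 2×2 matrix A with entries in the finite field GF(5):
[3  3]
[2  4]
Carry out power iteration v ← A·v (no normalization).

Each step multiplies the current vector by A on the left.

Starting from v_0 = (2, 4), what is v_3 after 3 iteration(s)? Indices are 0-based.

v_3 = (0, 2)

v_0 = (2, 4).
v_1 = A·v_0 = (3, 0).
v_2 = A·v_1 = (4, 1).
v_3 = A·v_2 = (0, 2).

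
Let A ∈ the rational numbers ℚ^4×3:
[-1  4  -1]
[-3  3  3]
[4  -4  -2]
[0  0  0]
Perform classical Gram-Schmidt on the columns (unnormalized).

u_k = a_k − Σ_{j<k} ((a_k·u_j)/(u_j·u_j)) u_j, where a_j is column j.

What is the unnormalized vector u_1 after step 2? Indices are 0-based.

Step 1: u_0 = a_0 = (-1, -3, 4, 0).
Step 2: u_1 = a_1 − (-29/26)·u_0 = (75/26, -9/26, 6/13, 0).

u_1 = (75/26, -9/26, 6/13, 0)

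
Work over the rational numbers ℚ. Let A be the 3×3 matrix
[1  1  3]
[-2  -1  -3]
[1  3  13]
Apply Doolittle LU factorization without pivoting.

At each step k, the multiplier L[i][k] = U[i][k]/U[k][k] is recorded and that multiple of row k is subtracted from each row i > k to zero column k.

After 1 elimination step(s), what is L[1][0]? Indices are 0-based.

L[1][0] = -2

Step 1: pivot at (0,0) is 1.
  row1 ← row1 − (-2)·row0  ⇒  L[1][0]=-2, U row1=(0, 1, 3)
  row2 ← row2 − (1)·row0  ⇒  L[2][0]=1, U row2=(0, 2, 10)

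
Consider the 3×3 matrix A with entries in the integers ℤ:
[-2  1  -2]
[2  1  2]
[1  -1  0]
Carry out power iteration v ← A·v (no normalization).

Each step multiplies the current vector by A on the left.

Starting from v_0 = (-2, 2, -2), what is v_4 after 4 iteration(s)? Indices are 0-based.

v_4 = (30, -26, 8)

v_0 = (-2, 2, -2).
v_1 = A·v_0 = (10, -6, -4).
v_2 = A·v_1 = (-18, 6, 16).
v_3 = A·v_2 = (10, 2, -24).
v_4 = A·v_3 = (30, -26, 8).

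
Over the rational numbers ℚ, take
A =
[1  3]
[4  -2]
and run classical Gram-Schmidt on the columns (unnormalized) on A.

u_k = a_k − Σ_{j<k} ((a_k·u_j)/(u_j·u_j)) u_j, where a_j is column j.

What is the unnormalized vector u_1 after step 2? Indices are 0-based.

Step 1: u_0 = a_0 = (1, 4).
Step 2: u_1 = a_1 − (-5/17)·u_0 = (56/17, -14/17).

u_1 = (56/17, -14/17)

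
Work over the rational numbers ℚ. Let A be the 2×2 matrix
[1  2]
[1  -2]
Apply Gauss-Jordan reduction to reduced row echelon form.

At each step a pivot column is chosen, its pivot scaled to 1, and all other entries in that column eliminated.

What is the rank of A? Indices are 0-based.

step 1: normalize row 0 (÷1) = (1, 2)
  row 1: subtract 1×row0 = (0, -4)
step 2: normalize row 1 (÷-4) = (0, 1)
  row 0: subtract 2×row1 = (1, 0)

rank = 2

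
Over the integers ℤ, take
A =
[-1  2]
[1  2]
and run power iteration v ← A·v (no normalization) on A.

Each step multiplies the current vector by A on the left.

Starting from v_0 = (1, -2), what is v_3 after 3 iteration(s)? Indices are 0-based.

v_0 = (1, -2).
v_1 = A·v_0 = (-5, -3).
v_2 = A·v_1 = (-1, -11).
v_3 = A·v_2 = (-21, -23).

v_3 = (-21, -23)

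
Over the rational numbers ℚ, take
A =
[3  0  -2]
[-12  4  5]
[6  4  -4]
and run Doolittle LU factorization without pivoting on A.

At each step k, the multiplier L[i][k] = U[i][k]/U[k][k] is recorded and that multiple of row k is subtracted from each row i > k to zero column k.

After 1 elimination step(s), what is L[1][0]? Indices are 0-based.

k=0: U[0][0]=3
  eliminate (1,0): mult=-4, new row 1: (0, 4, -3); set L[1][0]=-4
  eliminate (2,0): mult=2, new row 2: (0, 4, 0); set L[2][0]=2

L[1][0] = -4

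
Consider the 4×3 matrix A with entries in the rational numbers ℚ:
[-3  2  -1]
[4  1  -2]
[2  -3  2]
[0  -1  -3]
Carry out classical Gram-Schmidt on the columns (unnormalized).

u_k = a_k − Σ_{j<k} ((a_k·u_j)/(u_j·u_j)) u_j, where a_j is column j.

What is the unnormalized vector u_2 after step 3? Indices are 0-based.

Step 1: u_0 = a_0 = (-3, 4, 2, 0).
Step 2: u_1 = a_1 − (-8/29)·u_0 = (34/29, 61/29, -71/29, -1).
Step 3: u_2 = a_2 − (-1/29)·u_0 − (-211/371)·u_1 = (-162/371, -247/371, 251/371, -1324/371).

u_2 = (-162/371, -247/371, 251/371, -1324/371)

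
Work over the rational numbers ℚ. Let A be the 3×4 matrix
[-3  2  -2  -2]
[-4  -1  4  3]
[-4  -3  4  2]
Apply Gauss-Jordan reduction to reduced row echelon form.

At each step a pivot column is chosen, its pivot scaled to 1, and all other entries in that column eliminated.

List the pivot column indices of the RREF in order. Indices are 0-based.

step 1: normalize row 0 (÷-3) = (1, -2/3, 2/3, 2/3)
  row 1: subtract -4×row0 = (0, -11/3, 20/3, 17/3)
  row 2: subtract -4×row0 = (0, -17/3, 20/3, 14/3)
step 2: normalize row 1 (÷-11/3) = (0, 1, -20/11, -17/11)
  row 0: subtract -2/3×row1 = (1, 0, -6/11, -4/11)
  row 2: subtract -17/3×row1 = (0, 0, -40/11, -45/11)
step 3: normalize row 2 (÷-40/11) = (0, 0, 1, 9/8)
  row 0: subtract -6/11×row2 = (1, 0, 0, 1/4)
  row 1: subtract -20/11×row2 = (0, 1, 0, 1/2)

pivot columns: 0, 1, 2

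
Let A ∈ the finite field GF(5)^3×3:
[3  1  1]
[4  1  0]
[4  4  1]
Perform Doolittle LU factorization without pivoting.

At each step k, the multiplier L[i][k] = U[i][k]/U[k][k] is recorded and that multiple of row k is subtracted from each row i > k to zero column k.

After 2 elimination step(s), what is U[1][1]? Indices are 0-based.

U[1][1] = 3

k=0: U[0][0]=3
  eliminate (1,0): mult=3, new row 1: (0, 3, 2); set L[1][0]=3
  eliminate (2,0): mult=3, new row 2: (0, 1, 3); set L[2][0]=3
k=1: U[1][1]=3
  eliminate (2,1): mult=2, new row 2: (0, 0, 4); set L[2][1]=2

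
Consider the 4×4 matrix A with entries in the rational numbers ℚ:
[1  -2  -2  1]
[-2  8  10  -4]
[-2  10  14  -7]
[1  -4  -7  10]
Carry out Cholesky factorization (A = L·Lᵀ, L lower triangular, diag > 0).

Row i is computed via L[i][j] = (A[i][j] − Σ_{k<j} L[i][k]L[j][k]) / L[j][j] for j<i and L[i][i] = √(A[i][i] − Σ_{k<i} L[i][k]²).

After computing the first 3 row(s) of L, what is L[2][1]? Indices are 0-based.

Step 1: L[0][0] = √(1) = 1.
  L[1][0] = (-2) / L[0][0] = -2.
Step 2: L[1][1] = √(4) = 2.
  L[2][0] = (-2) / L[0][0] = -2.
  L[2][1] = (6) / L[1][1] = 3.
Step 3: L[2][2] = √(1) = 1.

L[2][1] = 3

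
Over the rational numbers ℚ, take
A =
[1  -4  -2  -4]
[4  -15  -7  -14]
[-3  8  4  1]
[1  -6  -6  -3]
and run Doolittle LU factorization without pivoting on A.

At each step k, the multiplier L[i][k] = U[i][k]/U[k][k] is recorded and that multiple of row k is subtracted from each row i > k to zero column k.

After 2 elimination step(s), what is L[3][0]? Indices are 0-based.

[col 0] pivot 1
  R1 -= 4*R0 → (0, 1, 1, 2)  (L[1][0] := 4)
  R2 -= -3*R0 → (0, -4, -2, -11)  (L[2][0] := -3)
  R3 -= 1*R0 → (0, -2, -4, 1)  (L[3][0] := 1)
[col 1] pivot 1
  R2 -= -4*R1 → (0, 0, 2, -3)  (L[2][1] := -4)
  R3 -= -2*R1 → (0, 0, -2, 5)  (L[3][1] := -2)

L[3][0] = 1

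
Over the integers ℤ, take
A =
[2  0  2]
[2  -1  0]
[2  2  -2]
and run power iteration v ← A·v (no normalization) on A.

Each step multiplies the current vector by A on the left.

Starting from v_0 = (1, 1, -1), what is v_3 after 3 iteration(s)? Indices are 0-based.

v_0 = (1, 1, -1).
v_1 = A·v_0 = (0, 1, 6).
v_2 = A·v_1 = (12, -1, -10).
v_3 = A·v_2 = (4, 25, 42).

v_3 = (4, 25, 42)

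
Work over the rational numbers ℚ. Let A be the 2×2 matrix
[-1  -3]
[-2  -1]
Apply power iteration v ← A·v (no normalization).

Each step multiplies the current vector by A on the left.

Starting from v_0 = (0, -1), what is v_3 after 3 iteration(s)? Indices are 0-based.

v_3 = (27, 19)

v_0 = (0, -1).
v_1 = A·v_0 = (3, 1).
v_2 = A·v_1 = (-6, -7).
v_3 = A·v_2 = (27, 19).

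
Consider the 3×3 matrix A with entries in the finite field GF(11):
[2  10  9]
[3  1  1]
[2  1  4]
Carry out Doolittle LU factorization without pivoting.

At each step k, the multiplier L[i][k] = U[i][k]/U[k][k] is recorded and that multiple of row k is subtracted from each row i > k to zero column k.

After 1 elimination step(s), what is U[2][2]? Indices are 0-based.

U[2][2] = 6

[col 0] pivot 2
  R1 -= 7*R0 → (0, 8, 4)  (L[1][0] := 7)
  R2 -= 1*R0 → (0, 2, 6)  (L[2][0] := 1)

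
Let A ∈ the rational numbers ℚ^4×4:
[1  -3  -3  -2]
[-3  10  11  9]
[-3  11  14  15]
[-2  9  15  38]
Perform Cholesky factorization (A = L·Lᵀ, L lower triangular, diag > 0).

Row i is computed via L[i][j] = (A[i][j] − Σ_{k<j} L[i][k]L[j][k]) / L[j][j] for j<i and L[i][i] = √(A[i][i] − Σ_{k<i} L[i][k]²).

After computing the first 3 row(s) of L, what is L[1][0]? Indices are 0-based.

L[1][0] = -3

Step 1: L[0][0] = √(1) = 1.
  L[1][0] = (-3) / L[0][0] = -3.
Step 2: L[1][1] = √(1) = 1.
  L[2][0] = (-3) / L[0][0] = -3.
  L[2][1] = (2) / L[1][1] = 2.
Step 3: L[2][2] = √(1) = 1.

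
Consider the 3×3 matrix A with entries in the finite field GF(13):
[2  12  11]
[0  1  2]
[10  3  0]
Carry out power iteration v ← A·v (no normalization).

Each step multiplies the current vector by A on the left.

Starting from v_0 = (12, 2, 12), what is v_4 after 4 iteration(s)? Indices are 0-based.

v_4 = (11, 10, 0)

v_0 = (12, 2, 12).
v_1 = A·v_0 = (11, 0, 9).
v_2 = A·v_1 = (4, 5, 6).
v_3 = A·v_2 = (4, 4, 3).
v_4 = A·v_3 = (11, 10, 0).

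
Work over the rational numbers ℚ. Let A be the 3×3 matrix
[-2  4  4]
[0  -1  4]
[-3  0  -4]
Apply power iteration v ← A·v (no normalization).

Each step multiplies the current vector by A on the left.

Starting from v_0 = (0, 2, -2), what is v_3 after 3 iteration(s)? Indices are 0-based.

v_0 = (0, 2, -2).
v_1 = A·v_0 = (0, -10, 8).
v_2 = A·v_1 = (-8, 42, -32).
v_3 = A·v_2 = (56, -170, 152).

v_3 = (56, -170, 152)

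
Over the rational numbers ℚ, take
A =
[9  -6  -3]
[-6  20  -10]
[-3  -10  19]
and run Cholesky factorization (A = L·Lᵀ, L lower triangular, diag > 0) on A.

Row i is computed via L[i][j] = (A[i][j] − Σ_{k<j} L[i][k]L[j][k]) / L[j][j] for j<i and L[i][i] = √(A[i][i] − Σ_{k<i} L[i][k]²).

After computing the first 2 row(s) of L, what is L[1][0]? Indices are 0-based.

L[1][0] = -2

Step 1: L[0][0] = √(9) = 3.
  L[1][0] = (-6) / L[0][0] = -2.
Step 2: L[1][1] = √(16) = 4.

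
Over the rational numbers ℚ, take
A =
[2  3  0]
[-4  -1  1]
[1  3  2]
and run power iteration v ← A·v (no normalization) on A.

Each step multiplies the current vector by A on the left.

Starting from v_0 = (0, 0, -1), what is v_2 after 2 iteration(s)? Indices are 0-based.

v_0 = (0, 0, -1).
v_1 = A·v_0 = (0, -1, -2).
v_2 = A·v_1 = (-3, -1, -7).

v_2 = (-3, -1, -7)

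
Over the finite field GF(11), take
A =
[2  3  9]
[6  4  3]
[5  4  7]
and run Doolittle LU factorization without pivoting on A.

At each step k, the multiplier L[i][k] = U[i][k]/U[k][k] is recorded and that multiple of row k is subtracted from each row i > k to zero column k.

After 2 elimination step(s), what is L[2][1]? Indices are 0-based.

Step 1: pivot at (0,0) is 2.
  row1 ← row1 − (3)·row0  ⇒  L[1][0]=3, U row1=(0, 6, 9)
  row2 ← row2 − (8)·row0  ⇒  L[2][0]=8, U row2=(0, 2, 1)
Step 2: pivot at (1,1) is 6.
  row2 ← row2 − (4)·row1  ⇒  L[2][1]=4, U row2=(0, 0, 9)

L[2][1] = 4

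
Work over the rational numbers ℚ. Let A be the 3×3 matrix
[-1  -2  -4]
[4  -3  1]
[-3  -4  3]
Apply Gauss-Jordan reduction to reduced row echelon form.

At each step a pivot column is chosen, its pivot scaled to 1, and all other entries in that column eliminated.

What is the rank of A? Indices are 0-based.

rank = 3

[1] R0 /= -1  ⇒  (1, 2, 4)
     R1 -= 4·R0  ⇒  (0, -11, -15)
     R2 -= -3·R0  ⇒  (0, 2, 15)
[2] R1 /= -11  ⇒  (0, 1, 15/11)
     R0 -= 2·R1  ⇒  (1, 0, 14/11)
     R2 -= 2·R1  ⇒  (0, 0, 135/11)
[3] R2 /= 135/11  ⇒  (0, 0, 1)
     R0 -= 14/11·R2  ⇒  (1, 0, 0)
     R1 -= 15/11·R2  ⇒  (0, 1, 0)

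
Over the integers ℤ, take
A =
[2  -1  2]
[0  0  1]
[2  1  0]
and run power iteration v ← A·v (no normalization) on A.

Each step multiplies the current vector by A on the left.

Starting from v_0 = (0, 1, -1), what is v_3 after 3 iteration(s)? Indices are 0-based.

v_3 = (-21, -7, -5)

v_0 = (0, 1, -1).
v_1 = A·v_0 = (-3, -1, 1).
v_2 = A·v_1 = (-3, 1, -7).
v_3 = A·v_2 = (-21, -7, -5).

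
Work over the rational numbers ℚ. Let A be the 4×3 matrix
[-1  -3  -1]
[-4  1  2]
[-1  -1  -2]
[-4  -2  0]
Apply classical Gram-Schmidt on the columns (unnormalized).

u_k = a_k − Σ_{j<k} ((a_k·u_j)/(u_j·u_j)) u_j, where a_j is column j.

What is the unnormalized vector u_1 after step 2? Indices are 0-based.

Step 1: u_0 = a_0 = (-1, -4, -1, -4).
Step 2: u_1 = a_1 − (4/17)·u_0 = (-47/17, 33/17, -13/17, -18/17).

u_1 = (-47/17, 33/17, -13/17, -18/17)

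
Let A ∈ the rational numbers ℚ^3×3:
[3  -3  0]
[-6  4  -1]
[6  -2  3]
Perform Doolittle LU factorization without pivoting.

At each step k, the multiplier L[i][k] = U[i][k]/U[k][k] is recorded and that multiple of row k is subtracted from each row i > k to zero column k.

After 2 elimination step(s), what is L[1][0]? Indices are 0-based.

L[1][0] = -2

k=0: U[0][0]=3
  eliminate (1,0): mult=-2, new row 1: (0, -2, -1); set L[1][0]=-2
  eliminate (2,0): mult=2, new row 2: (0, 4, 3); set L[2][0]=2
k=1: U[1][1]=-2
  eliminate (2,1): mult=-2, new row 2: (0, 0, 1); set L[2][1]=-2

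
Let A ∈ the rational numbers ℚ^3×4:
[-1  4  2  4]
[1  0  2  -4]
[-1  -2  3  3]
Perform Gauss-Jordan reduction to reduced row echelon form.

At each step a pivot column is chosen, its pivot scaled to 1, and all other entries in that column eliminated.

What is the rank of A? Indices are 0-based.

[1] R0 /= -1  ⇒  (1, -4, -2, -4)
     R1 -= 1·R0  ⇒  (0, 4, 4, 0)
     R2 -= -1·R0  ⇒  (0, -6, 1, -1)
[2] R1 /= 4  ⇒  (0, 1, 1, 0)
     R0 -= -4·R1  ⇒  (1, 0, 2, -4)
     R2 -= -6·R1  ⇒  (0, 0, 7, -1)
[3] R2 /= 7  ⇒  (0, 0, 1, -1/7)
     R0 -= 2·R2  ⇒  (1, 0, 0, -26/7)
     R1 -= 1·R2  ⇒  (0, 1, 0, 1/7)

rank = 3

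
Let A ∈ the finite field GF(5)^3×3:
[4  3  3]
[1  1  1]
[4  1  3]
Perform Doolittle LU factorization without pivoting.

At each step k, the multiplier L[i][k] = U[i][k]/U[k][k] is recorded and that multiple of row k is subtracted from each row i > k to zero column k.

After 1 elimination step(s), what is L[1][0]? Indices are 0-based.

L[1][0] = 4

Step 1: pivot at (0,0) is 4.
  row1 ← row1 − (4)·row0  ⇒  L[1][0]=4, U row1=(0, 4, 4)
  row2 ← row2 − (1)·row0  ⇒  L[2][0]=1, U row2=(0, 3, 0)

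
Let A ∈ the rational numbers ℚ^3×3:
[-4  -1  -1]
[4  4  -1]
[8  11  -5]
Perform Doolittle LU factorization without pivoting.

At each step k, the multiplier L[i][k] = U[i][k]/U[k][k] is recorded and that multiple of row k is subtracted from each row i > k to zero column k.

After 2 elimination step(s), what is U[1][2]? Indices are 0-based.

U[1][2] = -2

Step 1: pivot at (0,0) is -4.
  row1 ← row1 − (-1)·row0  ⇒  L[1][0]=-1, U row1=(0, 3, -2)
  row2 ← row2 − (-2)·row0  ⇒  L[2][0]=-2, U row2=(0, 9, -7)
Step 2: pivot at (1,1) is 3.
  row2 ← row2 − (3)·row1  ⇒  L[2][1]=3, U row2=(0, 0, -1)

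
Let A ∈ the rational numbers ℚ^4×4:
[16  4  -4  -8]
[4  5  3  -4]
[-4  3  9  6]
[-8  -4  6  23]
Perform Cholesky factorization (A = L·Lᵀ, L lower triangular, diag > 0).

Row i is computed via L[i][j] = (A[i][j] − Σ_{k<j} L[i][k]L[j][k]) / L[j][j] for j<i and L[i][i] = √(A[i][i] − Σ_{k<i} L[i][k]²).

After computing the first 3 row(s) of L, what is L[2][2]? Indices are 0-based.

L[2][2] = 2

Step 1: L[0][0] = √(16) = 4.
  L[1][0] = (4) / L[0][0] = 1.
Step 2: L[1][1] = √(4) = 2.
  L[2][0] = (-4) / L[0][0] = -1.
  L[2][1] = (4) / L[1][1] = 2.
Step 3: L[2][2] = √(4) = 2.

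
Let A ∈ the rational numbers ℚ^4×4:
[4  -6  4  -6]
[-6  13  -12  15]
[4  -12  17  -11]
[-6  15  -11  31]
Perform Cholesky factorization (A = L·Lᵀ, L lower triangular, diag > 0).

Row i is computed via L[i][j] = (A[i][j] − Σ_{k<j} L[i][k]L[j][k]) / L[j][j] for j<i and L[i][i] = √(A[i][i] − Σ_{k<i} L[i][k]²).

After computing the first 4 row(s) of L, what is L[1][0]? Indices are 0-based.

L[1][0] = -3

Step 1: L[0][0] = √(4) = 2.
  L[1][0] = (-6) / L[0][0] = -3.
Step 2: L[1][1] = √(4) = 2.
  L[2][0] = (4) / L[0][0] = 2.
  L[2][1] = (-6) / L[1][1] = -3.
Step 3: L[2][2] = √(4) = 2.
  L[3][0] = (-6) / L[0][0] = -3.
  L[3][1] = (6) / L[1][1] = 3.
  L[3][2] = (4) / L[2][2] = 2.
Step 4: L[3][3] = √(9) = 3.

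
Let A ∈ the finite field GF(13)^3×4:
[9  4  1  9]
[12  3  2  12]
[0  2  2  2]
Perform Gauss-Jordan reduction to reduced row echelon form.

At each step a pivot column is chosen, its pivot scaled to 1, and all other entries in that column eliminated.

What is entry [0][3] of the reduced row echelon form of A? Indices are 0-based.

M[0][3] = 9

[1] R0 /= 9  ⇒  (1, 12, 3, 1)
     R1 -= 12·R0  ⇒  (0, 2, 5, 0)
[2] R1 /= 2  ⇒  (0, 1, 9, 0)
     R0 -= 12·R1  ⇒  (1, 0, 12, 1)
     R2 -= 2·R1  ⇒  (0, 0, 10, 2)
[3] R2 /= 10  ⇒  (0, 0, 1, 8)
     R0 -= 12·R2  ⇒  (1, 0, 0, 9)
     R1 -= 9·R2  ⇒  (0, 1, 0, 6)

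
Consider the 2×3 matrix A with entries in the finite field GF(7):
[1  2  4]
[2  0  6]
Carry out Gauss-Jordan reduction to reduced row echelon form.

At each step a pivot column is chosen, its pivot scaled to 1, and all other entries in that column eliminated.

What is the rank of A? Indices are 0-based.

[1] R0 /= 1  ⇒  (1, 2, 4)
     R1 -= 2·R0  ⇒  (0, 3, 5)
[2] R1 /= 3  ⇒  (0, 1, 4)
     R0 -= 2·R1  ⇒  (1, 0, 3)

rank = 2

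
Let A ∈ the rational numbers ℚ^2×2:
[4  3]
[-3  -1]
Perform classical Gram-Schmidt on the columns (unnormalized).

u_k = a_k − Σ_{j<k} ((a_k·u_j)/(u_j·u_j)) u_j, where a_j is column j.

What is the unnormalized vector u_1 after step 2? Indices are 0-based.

u_1 = (3/5, 4/5)

Step 1: u_0 = a_0 = (4, -3).
Step 2: u_1 = a_1 − (3/5)·u_0 = (3/5, 4/5).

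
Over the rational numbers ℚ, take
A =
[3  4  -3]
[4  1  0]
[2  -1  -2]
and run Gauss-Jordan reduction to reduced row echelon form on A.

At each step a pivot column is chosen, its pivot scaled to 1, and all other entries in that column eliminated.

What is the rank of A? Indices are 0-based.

step 1: normalize row 0 (÷3) = (1, 4/3, -1)
  row 1: subtract 4×row0 = (0, -13/3, 4)
  row 2: subtract 2×row0 = (0, -11/3, 0)
step 2: normalize row 1 (÷-13/3) = (0, 1, -12/13)
  row 0: subtract 4/3×row1 = (1, 0, 3/13)
  row 2: subtract -11/3×row1 = (0, 0, -44/13)
step 3: normalize row 2 (÷-44/13) = (0, 0, 1)
  row 0: subtract 3/13×row2 = (1, 0, 0)
  row 1: subtract -12/13×row2 = (0, 1, 0)

rank = 3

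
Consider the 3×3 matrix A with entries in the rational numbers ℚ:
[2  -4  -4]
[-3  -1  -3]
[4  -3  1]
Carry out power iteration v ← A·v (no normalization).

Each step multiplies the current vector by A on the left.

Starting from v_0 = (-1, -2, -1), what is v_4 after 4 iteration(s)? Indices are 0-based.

v_4 = (-328, -458, 218)

v_0 = (-1, -2, -1).
v_1 = A·v_0 = (10, 8, 1).
v_2 = A·v_1 = (-16, -41, 17).
v_3 = A·v_2 = (64, 38, 76).
v_4 = A·v_3 = (-328, -458, 218).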